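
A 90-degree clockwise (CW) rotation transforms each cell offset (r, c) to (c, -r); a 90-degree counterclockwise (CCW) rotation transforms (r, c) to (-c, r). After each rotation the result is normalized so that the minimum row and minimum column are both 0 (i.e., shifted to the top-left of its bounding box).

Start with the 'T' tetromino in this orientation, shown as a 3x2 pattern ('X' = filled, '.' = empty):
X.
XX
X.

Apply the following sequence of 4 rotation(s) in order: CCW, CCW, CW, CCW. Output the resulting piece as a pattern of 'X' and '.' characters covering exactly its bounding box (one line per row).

Answer: .X
XX
.X

Derivation:
Start:
X.
XX
X.
After rotation 1 (CCW):
.X.
XXX
After rotation 2 (CCW):
.X
XX
.X
After rotation 3 (CW):
.X.
XXX
After rotation 4 (CCW):
.X
XX
.X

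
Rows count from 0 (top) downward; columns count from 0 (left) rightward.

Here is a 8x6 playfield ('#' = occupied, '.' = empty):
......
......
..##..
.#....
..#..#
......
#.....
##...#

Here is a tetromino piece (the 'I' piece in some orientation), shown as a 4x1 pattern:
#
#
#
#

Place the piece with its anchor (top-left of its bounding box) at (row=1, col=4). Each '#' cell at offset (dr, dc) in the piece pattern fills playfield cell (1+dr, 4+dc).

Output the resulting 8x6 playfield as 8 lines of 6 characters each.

Fill (1+0,4+0) = (1,4)
Fill (1+1,4+0) = (2,4)
Fill (1+2,4+0) = (3,4)
Fill (1+3,4+0) = (4,4)

Answer: ......
....#.
..###.
.#..#.
..#.##
......
#.....
##...#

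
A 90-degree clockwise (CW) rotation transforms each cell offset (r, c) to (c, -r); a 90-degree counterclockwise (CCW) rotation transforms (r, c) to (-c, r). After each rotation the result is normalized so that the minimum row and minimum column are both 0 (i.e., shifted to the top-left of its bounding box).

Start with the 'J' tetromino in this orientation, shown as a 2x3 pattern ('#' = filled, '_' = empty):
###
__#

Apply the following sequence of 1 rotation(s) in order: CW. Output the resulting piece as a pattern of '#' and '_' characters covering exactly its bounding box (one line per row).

Start:
###
__#
After rotation 1 (CW):
_#
_#
##

Answer: _#
_#
##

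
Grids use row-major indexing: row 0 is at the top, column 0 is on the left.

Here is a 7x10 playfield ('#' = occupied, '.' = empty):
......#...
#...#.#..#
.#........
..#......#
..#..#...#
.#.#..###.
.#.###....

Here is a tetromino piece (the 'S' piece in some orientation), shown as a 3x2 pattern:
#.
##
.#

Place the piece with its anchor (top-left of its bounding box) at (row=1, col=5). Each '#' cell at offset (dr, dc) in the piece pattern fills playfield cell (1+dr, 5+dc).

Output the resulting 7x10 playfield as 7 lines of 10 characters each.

Answer: ......#...
#...###..#
.#...##...
..#...#..#
..#..#...#
.#.#..###.
.#.###....

Derivation:
Fill (1+0,5+0) = (1,5)
Fill (1+1,5+0) = (2,5)
Fill (1+1,5+1) = (2,6)
Fill (1+2,5+1) = (3,6)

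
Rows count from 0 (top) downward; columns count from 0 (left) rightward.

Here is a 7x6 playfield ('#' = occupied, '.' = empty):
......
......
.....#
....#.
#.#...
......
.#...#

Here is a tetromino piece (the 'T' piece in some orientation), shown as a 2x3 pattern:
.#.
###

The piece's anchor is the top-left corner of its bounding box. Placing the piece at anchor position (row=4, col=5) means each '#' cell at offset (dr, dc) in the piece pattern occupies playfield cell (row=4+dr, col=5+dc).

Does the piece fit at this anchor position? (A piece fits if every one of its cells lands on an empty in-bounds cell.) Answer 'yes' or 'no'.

Check each piece cell at anchor (4, 5):
  offset (0,1) -> (4,6): out of bounds -> FAIL
  offset (1,0) -> (5,5): empty -> OK
  offset (1,1) -> (5,6): out of bounds -> FAIL
  offset (1,2) -> (5,7): out of bounds -> FAIL
All cells valid: no

Answer: no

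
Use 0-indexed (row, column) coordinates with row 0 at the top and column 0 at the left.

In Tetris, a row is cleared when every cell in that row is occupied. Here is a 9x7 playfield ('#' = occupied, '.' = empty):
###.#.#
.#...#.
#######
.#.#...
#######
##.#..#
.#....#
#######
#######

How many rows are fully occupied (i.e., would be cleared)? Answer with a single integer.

Check each row:
  row 0: 2 empty cells -> not full
  row 1: 5 empty cells -> not full
  row 2: 0 empty cells -> FULL (clear)
  row 3: 5 empty cells -> not full
  row 4: 0 empty cells -> FULL (clear)
  row 5: 3 empty cells -> not full
  row 6: 5 empty cells -> not full
  row 7: 0 empty cells -> FULL (clear)
  row 8: 0 empty cells -> FULL (clear)
Total rows cleared: 4

Answer: 4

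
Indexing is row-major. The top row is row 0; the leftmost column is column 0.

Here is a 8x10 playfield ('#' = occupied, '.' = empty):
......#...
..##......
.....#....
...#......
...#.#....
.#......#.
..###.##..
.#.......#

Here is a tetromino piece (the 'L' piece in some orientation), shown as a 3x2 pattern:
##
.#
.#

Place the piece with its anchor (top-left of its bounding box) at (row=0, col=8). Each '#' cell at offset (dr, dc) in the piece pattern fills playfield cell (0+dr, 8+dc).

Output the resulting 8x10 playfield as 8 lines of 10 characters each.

Fill (0+0,8+0) = (0,8)
Fill (0+0,8+1) = (0,9)
Fill (0+1,8+1) = (1,9)
Fill (0+2,8+1) = (2,9)

Answer: ......#.##
..##.....#
.....#...#
...#......
...#.#....
.#......#.
..###.##..
.#.......#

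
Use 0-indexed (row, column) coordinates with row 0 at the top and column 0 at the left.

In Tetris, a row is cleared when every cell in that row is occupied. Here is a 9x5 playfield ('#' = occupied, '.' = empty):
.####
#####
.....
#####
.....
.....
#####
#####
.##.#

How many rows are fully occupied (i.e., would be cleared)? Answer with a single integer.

Check each row:
  row 0: 1 empty cell -> not full
  row 1: 0 empty cells -> FULL (clear)
  row 2: 5 empty cells -> not full
  row 3: 0 empty cells -> FULL (clear)
  row 4: 5 empty cells -> not full
  row 5: 5 empty cells -> not full
  row 6: 0 empty cells -> FULL (clear)
  row 7: 0 empty cells -> FULL (clear)
  row 8: 2 empty cells -> not full
Total rows cleared: 4

Answer: 4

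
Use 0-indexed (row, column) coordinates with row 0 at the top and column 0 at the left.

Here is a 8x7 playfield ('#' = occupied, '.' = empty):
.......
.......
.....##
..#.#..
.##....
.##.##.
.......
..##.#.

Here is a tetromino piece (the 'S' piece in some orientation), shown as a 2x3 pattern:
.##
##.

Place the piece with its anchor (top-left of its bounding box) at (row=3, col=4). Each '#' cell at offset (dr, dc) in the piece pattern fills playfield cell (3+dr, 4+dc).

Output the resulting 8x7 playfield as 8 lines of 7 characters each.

Answer: .......
.......
.....##
..#.###
.##.##.
.##.##.
.......
..##.#.

Derivation:
Fill (3+0,4+1) = (3,5)
Fill (3+0,4+2) = (3,6)
Fill (3+1,4+0) = (4,4)
Fill (3+1,4+1) = (4,5)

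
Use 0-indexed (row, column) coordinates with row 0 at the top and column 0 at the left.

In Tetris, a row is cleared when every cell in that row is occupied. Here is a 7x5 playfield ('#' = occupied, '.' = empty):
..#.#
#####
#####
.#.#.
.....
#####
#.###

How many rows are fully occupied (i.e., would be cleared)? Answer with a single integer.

Check each row:
  row 0: 3 empty cells -> not full
  row 1: 0 empty cells -> FULL (clear)
  row 2: 0 empty cells -> FULL (clear)
  row 3: 3 empty cells -> not full
  row 4: 5 empty cells -> not full
  row 5: 0 empty cells -> FULL (clear)
  row 6: 1 empty cell -> not full
Total rows cleared: 3

Answer: 3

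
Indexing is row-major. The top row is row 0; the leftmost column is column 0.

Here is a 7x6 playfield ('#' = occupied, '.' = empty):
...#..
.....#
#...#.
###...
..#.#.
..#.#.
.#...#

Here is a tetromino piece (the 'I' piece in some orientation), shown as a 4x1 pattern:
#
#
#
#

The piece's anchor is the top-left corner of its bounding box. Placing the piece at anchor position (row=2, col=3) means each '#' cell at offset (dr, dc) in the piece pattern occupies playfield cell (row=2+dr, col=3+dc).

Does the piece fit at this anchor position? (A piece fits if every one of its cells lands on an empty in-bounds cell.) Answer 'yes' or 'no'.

Check each piece cell at anchor (2, 3):
  offset (0,0) -> (2,3): empty -> OK
  offset (1,0) -> (3,3): empty -> OK
  offset (2,0) -> (4,3): empty -> OK
  offset (3,0) -> (5,3): empty -> OK
All cells valid: yes

Answer: yes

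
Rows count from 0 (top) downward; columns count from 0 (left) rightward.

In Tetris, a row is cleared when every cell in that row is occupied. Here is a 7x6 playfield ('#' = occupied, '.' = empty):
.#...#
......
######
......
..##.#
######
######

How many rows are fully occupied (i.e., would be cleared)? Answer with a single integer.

Answer: 3

Derivation:
Check each row:
  row 0: 4 empty cells -> not full
  row 1: 6 empty cells -> not full
  row 2: 0 empty cells -> FULL (clear)
  row 3: 6 empty cells -> not full
  row 4: 3 empty cells -> not full
  row 5: 0 empty cells -> FULL (clear)
  row 6: 0 empty cells -> FULL (clear)
Total rows cleared: 3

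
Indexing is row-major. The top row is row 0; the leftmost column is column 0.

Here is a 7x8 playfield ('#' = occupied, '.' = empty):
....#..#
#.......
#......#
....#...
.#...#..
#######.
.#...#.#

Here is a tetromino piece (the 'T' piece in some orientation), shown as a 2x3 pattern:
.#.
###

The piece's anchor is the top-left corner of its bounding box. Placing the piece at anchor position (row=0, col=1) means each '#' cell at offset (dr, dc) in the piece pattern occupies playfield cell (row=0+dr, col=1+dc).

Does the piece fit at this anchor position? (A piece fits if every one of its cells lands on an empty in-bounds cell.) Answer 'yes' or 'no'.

Answer: yes

Derivation:
Check each piece cell at anchor (0, 1):
  offset (0,1) -> (0,2): empty -> OK
  offset (1,0) -> (1,1): empty -> OK
  offset (1,1) -> (1,2): empty -> OK
  offset (1,2) -> (1,3): empty -> OK
All cells valid: yes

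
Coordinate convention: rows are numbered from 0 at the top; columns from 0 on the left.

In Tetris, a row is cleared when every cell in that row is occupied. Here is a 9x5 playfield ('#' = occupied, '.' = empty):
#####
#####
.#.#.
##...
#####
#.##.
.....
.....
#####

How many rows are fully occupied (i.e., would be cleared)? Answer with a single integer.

Answer: 4

Derivation:
Check each row:
  row 0: 0 empty cells -> FULL (clear)
  row 1: 0 empty cells -> FULL (clear)
  row 2: 3 empty cells -> not full
  row 3: 3 empty cells -> not full
  row 4: 0 empty cells -> FULL (clear)
  row 5: 2 empty cells -> not full
  row 6: 5 empty cells -> not full
  row 7: 5 empty cells -> not full
  row 8: 0 empty cells -> FULL (clear)
Total rows cleared: 4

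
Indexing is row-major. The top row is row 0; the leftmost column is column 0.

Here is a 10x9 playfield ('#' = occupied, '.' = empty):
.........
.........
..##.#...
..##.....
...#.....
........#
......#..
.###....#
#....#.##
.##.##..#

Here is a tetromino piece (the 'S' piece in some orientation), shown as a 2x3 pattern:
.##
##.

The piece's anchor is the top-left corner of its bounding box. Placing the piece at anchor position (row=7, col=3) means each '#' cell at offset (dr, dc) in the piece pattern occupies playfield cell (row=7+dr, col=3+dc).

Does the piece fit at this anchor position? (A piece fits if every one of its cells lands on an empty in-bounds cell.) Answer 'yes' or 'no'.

Check each piece cell at anchor (7, 3):
  offset (0,1) -> (7,4): empty -> OK
  offset (0,2) -> (7,5): empty -> OK
  offset (1,0) -> (8,3): empty -> OK
  offset (1,1) -> (8,4): empty -> OK
All cells valid: yes

Answer: yes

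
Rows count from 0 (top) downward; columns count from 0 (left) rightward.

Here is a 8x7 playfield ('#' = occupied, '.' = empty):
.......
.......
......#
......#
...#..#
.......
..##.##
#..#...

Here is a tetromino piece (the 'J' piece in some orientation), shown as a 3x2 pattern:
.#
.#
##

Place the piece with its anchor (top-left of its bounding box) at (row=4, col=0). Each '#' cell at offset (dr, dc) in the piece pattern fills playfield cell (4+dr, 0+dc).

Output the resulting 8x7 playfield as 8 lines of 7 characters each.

Answer: .......
.......
......#
......#
.#.#..#
.#.....
####.##
#..#...

Derivation:
Fill (4+0,0+1) = (4,1)
Fill (4+1,0+1) = (5,1)
Fill (4+2,0+0) = (6,0)
Fill (4+2,0+1) = (6,1)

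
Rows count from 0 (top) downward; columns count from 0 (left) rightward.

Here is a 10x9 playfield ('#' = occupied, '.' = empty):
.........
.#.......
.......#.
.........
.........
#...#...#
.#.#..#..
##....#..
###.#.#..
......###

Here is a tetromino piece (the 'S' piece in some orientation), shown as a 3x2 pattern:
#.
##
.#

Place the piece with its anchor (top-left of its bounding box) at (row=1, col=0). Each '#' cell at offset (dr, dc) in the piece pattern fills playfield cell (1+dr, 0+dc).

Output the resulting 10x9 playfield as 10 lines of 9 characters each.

Fill (1+0,0+0) = (1,0)
Fill (1+1,0+0) = (2,0)
Fill (1+1,0+1) = (2,1)
Fill (1+2,0+1) = (3,1)

Answer: .........
##.......
##.....#.
.#.......
.........
#...#...#
.#.#..#..
##....#..
###.#.#..
......###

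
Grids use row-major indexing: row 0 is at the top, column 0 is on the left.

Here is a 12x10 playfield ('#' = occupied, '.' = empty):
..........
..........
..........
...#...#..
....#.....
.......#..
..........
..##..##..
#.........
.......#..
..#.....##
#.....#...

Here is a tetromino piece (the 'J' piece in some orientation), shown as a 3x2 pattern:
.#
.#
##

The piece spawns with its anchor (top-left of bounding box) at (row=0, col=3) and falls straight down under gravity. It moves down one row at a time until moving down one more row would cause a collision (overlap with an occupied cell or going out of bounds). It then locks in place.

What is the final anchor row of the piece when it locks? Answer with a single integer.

Answer: 0

Derivation:
Spawn at (row=0, col=3). Try each row:
  row 0: fits
  row 1: blocked -> lock at row 0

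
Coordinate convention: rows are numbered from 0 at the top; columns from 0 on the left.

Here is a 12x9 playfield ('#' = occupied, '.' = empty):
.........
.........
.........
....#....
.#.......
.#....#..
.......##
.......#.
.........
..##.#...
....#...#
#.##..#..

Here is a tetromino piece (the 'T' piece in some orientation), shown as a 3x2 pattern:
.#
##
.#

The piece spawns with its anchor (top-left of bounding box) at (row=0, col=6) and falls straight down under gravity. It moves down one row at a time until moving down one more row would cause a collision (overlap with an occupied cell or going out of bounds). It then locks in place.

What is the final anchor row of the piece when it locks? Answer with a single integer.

Answer: 3

Derivation:
Spawn at (row=0, col=6). Try each row:
  row 0: fits
  row 1: fits
  row 2: fits
  row 3: fits
  row 4: blocked -> lock at row 3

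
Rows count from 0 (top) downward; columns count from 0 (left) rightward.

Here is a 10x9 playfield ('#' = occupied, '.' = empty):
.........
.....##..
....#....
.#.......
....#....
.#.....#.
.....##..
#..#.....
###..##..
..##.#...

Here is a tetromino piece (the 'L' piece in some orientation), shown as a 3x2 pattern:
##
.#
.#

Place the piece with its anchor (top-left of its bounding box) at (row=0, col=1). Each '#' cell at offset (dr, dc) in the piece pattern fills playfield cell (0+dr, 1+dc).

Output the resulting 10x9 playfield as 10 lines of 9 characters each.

Fill (0+0,1+0) = (0,1)
Fill (0+0,1+1) = (0,2)
Fill (0+1,1+1) = (1,2)
Fill (0+2,1+1) = (2,2)

Answer: .##......
..#..##..
..#.#....
.#.......
....#....
.#.....#.
.....##..
#..#.....
###..##..
..##.#...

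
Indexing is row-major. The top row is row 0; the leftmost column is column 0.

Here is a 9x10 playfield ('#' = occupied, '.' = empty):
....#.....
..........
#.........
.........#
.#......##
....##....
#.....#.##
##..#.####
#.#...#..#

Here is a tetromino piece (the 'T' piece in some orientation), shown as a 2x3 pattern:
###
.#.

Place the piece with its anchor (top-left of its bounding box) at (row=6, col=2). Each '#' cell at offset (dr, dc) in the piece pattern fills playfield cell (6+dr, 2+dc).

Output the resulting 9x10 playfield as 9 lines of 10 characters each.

Fill (6+0,2+0) = (6,2)
Fill (6+0,2+1) = (6,3)
Fill (6+0,2+2) = (6,4)
Fill (6+1,2+1) = (7,3)

Answer: ....#.....
..........
#.........
.........#
.#......##
....##....
#.###.#.##
##.##.####
#.#...#..#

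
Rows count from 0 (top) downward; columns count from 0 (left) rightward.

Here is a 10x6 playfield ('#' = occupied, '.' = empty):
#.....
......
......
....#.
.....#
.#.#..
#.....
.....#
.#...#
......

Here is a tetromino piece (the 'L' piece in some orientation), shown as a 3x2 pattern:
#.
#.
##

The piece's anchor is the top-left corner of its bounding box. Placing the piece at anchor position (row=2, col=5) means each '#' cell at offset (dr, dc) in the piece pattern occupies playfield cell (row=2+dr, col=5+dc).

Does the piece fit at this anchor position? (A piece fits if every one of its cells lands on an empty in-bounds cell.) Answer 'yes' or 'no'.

Check each piece cell at anchor (2, 5):
  offset (0,0) -> (2,5): empty -> OK
  offset (1,0) -> (3,5): empty -> OK
  offset (2,0) -> (4,5): occupied ('#') -> FAIL
  offset (2,1) -> (4,6): out of bounds -> FAIL
All cells valid: no

Answer: no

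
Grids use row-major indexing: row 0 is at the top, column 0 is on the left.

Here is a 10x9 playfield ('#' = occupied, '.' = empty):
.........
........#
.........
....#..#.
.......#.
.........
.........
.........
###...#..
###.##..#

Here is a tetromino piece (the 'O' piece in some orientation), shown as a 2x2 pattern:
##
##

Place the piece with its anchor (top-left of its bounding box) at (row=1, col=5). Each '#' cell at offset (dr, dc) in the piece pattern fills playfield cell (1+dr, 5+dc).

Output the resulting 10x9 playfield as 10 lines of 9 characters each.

Fill (1+0,5+0) = (1,5)
Fill (1+0,5+1) = (1,6)
Fill (1+1,5+0) = (2,5)
Fill (1+1,5+1) = (2,6)

Answer: .........
.....##.#
.....##..
....#..#.
.......#.
.........
.........
.........
###...#..
###.##..#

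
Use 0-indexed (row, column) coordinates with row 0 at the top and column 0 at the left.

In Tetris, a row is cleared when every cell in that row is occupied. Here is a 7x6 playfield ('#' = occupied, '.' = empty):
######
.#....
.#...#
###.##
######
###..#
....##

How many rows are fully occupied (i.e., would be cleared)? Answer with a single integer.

Check each row:
  row 0: 0 empty cells -> FULL (clear)
  row 1: 5 empty cells -> not full
  row 2: 4 empty cells -> not full
  row 3: 1 empty cell -> not full
  row 4: 0 empty cells -> FULL (clear)
  row 5: 2 empty cells -> not full
  row 6: 4 empty cells -> not full
Total rows cleared: 2

Answer: 2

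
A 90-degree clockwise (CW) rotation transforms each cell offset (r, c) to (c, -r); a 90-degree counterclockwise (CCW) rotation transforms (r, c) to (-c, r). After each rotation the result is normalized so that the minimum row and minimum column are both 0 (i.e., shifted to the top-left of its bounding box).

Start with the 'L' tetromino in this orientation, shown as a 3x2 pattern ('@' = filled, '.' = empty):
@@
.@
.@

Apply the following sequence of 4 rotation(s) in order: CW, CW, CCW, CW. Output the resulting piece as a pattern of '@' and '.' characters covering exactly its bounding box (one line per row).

Start:
@@
.@
.@
After rotation 1 (CW):
..@
@@@
After rotation 2 (CW):
@.
@.
@@
After rotation 3 (CCW):
..@
@@@
After rotation 4 (CW):
@.
@.
@@

Answer: @.
@.
@@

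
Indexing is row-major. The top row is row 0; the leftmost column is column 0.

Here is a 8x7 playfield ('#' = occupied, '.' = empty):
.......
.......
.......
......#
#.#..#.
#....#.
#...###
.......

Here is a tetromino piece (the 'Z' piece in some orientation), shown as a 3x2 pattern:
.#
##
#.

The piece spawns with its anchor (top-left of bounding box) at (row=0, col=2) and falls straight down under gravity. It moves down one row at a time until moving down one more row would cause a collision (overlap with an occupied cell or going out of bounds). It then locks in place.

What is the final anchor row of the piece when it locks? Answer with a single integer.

Spawn at (row=0, col=2). Try each row:
  row 0: fits
  row 1: fits
  row 2: blocked -> lock at row 1

Answer: 1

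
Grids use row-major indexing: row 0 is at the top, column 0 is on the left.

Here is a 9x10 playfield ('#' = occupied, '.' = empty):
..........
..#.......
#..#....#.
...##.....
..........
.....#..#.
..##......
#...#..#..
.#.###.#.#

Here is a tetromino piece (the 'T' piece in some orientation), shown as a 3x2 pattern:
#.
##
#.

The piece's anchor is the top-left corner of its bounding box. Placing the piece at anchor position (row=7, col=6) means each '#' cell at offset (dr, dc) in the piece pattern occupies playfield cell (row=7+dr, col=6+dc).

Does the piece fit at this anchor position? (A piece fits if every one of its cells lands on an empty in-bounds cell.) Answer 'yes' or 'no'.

Check each piece cell at anchor (7, 6):
  offset (0,0) -> (7,6): empty -> OK
  offset (1,0) -> (8,6): empty -> OK
  offset (1,1) -> (8,7): occupied ('#') -> FAIL
  offset (2,0) -> (9,6): out of bounds -> FAIL
All cells valid: no

Answer: no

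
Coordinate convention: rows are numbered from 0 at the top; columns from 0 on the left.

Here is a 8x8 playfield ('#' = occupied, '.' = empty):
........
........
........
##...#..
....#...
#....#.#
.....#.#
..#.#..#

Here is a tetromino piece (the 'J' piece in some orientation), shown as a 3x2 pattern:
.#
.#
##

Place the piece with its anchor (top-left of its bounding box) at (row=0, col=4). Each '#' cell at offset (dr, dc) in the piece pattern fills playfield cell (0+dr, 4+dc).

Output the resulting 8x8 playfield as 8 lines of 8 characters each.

Fill (0+0,4+1) = (0,5)
Fill (0+1,4+1) = (1,5)
Fill (0+2,4+0) = (2,4)
Fill (0+2,4+1) = (2,5)

Answer: .....#..
.....#..
....##..
##...#..
....#...
#....#.#
.....#.#
..#.#..#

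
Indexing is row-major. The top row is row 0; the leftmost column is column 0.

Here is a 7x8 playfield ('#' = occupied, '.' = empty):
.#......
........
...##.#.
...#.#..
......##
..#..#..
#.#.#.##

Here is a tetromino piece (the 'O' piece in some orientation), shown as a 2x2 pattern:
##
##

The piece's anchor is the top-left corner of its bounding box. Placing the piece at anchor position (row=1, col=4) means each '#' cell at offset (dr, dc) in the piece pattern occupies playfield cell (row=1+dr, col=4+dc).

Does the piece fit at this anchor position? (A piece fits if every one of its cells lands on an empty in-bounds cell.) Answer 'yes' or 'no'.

Check each piece cell at anchor (1, 4):
  offset (0,0) -> (1,4): empty -> OK
  offset (0,1) -> (1,5): empty -> OK
  offset (1,0) -> (2,4): occupied ('#') -> FAIL
  offset (1,1) -> (2,5): empty -> OK
All cells valid: no

Answer: no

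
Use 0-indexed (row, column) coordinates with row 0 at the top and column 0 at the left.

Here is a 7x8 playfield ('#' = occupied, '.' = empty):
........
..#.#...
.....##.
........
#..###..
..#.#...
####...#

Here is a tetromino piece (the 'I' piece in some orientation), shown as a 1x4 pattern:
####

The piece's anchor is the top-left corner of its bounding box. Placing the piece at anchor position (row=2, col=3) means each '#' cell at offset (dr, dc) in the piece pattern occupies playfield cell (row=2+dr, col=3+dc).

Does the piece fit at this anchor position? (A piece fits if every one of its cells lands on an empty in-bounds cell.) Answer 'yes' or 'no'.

Check each piece cell at anchor (2, 3):
  offset (0,0) -> (2,3): empty -> OK
  offset (0,1) -> (2,4): empty -> OK
  offset (0,2) -> (2,5): occupied ('#') -> FAIL
  offset (0,3) -> (2,6): occupied ('#') -> FAIL
All cells valid: no

Answer: no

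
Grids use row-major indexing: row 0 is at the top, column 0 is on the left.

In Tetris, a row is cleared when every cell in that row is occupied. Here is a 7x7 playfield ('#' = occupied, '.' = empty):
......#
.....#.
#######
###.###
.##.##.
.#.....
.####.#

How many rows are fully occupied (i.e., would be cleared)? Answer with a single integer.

Check each row:
  row 0: 6 empty cells -> not full
  row 1: 6 empty cells -> not full
  row 2: 0 empty cells -> FULL (clear)
  row 3: 1 empty cell -> not full
  row 4: 3 empty cells -> not full
  row 5: 6 empty cells -> not full
  row 6: 2 empty cells -> not full
Total rows cleared: 1

Answer: 1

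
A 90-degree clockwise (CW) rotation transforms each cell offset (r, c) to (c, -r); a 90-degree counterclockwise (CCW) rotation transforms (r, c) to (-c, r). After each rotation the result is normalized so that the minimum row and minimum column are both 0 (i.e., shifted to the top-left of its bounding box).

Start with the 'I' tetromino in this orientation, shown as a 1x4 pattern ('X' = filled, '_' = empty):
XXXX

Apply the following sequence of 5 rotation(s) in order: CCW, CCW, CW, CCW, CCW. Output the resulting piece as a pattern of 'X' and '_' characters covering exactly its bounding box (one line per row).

Answer: X
X
X
X

Derivation:
Start:
XXXX
After rotation 1 (CCW):
X
X
X
X
After rotation 2 (CCW):
XXXX
After rotation 3 (CW):
X
X
X
X
After rotation 4 (CCW):
XXXX
After rotation 5 (CCW):
X
X
X
X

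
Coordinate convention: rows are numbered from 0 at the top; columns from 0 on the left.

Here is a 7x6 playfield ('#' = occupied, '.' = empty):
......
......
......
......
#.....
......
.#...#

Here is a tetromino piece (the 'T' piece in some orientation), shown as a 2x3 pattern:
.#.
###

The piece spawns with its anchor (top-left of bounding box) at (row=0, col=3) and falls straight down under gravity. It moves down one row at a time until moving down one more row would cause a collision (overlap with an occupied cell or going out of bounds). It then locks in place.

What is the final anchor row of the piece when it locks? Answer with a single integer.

Spawn at (row=0, col=3). Try each row:
  row 0: fits
  row 1: fits
  row 2: fits
  row 3: fits
  row 4: fits
  row 5: blocked -> lock at row 4

Answer: 4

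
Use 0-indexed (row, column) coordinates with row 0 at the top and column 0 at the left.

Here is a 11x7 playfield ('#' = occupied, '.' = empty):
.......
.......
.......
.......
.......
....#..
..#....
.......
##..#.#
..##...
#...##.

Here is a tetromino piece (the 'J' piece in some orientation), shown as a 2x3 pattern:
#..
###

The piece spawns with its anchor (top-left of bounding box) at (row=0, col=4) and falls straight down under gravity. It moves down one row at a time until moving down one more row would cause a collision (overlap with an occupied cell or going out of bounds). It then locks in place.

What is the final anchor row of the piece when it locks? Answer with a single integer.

Answer: 3

Derivation:
Spawn at (row=0, col=4). Try each row:
  row 0: fits
  row 1: fits
  row 2: fits
  row 3: fits
  row 4: blocked -> lock at row 3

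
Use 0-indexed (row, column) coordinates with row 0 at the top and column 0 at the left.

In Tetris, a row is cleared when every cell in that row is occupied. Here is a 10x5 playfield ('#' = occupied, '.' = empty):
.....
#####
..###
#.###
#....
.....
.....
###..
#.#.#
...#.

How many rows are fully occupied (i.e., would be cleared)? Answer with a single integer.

Check each row:
  row 0: 5 empty cells -> not full
  row 1: 0 empty cells -> FULL (clear)
  row 2: 2 empty cells -> not full
  row 3: 1 empty cell -> not full
  row 4: 4 empty cells -> not full
  row 5: 5 empty cells -> not full
  row 6: 5 empty cells -> not full
  row 7: 2 empty cells -> not full
  row 8: 2 empty cells -> not full
  row 9: 4 empty cells -> not full
Total rows cleared: 1

Answer: 1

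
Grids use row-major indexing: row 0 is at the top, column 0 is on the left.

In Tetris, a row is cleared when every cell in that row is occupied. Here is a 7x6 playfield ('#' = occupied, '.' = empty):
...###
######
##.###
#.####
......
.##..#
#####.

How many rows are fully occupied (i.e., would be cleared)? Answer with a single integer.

Check each row:
  row 0: 3 empty cells -> not full
  row 1: 0 empty cells -> FULL (clear)
  row 2: 1 empty cell -> not full
  row 3: 1 empty cell -> not full
  row 4: 6 empty cells -> not full
  row 5: 3 empty cells -> not full
  row 6: 1 empty cell -> not full
Total rows cleared: 1

Answer: 1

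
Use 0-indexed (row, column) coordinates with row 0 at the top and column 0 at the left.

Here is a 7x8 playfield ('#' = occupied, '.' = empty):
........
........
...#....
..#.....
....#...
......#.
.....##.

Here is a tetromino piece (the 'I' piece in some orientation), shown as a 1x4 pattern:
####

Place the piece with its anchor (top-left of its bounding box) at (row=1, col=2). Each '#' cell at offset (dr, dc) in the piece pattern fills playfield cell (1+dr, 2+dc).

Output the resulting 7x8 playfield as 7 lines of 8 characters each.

Answer: ........
..####..
...#....
..#.....
....#...
......#.
.....##.

Derivation:
Fill (1+0,2+0) = (1,2)
Fill (1+0,2+1) = (1,3)
Fill (1+0,2+2) = (1,4)
Fill (1+0,2+3) = (1,5)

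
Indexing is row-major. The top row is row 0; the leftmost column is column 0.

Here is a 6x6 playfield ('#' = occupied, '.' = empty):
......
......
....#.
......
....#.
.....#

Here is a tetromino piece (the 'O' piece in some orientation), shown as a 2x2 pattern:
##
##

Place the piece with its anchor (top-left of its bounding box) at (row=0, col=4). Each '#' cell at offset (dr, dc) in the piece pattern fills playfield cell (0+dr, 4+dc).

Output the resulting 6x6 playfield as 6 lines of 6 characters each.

Answer: ....##
....##
....#.
......
....#.
.....#

Derivation:
Fill (0+0,4+0) = (0,4)
Fill (0+0,4+1) = (0,5)
Fill (0+1,4+0) = (1,4)
Fill (0+1,4+1) = (1,5)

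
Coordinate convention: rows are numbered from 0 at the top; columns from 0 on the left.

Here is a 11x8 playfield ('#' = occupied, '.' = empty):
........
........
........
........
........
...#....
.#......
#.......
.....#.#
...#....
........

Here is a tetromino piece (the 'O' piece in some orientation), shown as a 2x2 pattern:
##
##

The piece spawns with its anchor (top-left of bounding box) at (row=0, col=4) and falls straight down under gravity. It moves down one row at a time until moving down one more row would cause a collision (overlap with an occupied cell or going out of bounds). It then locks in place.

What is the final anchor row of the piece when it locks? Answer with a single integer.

Spawn at (row=0, col=4). Try each row:
  row 0: fits
  row 1: fits
  row 2: fits
  row 3: fits
  row 4: fits
  row 5: fits
  row 6: fits
  row 7: blocked -> lock at row 6

Answer: 6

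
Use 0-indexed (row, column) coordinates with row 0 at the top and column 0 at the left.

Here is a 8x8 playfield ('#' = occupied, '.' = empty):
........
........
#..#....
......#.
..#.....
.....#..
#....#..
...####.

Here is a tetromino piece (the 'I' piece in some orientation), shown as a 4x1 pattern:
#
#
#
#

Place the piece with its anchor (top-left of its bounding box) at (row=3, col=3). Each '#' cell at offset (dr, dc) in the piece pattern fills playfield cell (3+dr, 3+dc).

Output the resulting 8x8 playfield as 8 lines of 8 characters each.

Answer: ........
........
#..#....
...#..#.
..##....
...#.#..
#..#.#..
...####.

Derivation:
Fill (3+0,3+0) = (3,3)
Fill (3+1,3+0) = (4,3)
Fill (3+2,3+0) = (5,3)
Fill (3+3,3+0) = (6,3)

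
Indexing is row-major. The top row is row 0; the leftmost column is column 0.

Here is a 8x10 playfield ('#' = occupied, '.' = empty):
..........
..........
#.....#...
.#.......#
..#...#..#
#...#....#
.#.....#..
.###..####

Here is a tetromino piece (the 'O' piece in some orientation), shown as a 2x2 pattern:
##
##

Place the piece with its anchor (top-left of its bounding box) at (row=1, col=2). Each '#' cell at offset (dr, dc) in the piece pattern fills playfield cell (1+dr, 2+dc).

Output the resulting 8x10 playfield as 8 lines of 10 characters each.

Answer: ..........
..##......
#.##..#...
.#.......#
..#...#..#
#...#....#
.#.....#..
.###..####

Derivation:
Fill (1+0,2+0) = (1,2)
Fill (1+0,2+1) = (1,3)
Fill (1+1,2+0) = (2,2)
Fill (1+1,2+1) = (2,3)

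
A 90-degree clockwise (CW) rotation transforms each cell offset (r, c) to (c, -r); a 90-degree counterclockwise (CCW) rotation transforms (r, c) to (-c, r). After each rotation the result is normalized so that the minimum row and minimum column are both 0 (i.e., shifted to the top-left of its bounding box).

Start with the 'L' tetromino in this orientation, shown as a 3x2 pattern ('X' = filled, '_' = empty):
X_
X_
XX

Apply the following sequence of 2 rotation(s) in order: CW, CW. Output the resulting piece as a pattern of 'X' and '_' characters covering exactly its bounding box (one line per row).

Start:
X_
X_
XX
After rotation 1 (CW):
XXX
X__
After rotation 2 (CW):
XX
_X
_X

Answer: XX
_X
_X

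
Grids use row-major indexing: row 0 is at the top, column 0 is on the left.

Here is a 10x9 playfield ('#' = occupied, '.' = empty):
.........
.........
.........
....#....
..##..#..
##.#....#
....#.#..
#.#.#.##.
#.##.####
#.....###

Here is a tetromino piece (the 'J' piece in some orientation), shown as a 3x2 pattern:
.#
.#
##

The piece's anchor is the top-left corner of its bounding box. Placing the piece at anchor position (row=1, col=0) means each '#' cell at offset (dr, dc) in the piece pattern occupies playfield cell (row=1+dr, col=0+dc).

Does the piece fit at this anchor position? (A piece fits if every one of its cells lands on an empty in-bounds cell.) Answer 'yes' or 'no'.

Check each piece cell at anchor (1, 0):
  offset (0,1) -> (1,1): empty -> OK
  offset (1,1) -> (2,1): empty -> OK
  offset (2,0) -> (3,0): empty -> OK
  offset (2,1) -> (3,1): empty -> OK
All cells valid: yes

Answer: yes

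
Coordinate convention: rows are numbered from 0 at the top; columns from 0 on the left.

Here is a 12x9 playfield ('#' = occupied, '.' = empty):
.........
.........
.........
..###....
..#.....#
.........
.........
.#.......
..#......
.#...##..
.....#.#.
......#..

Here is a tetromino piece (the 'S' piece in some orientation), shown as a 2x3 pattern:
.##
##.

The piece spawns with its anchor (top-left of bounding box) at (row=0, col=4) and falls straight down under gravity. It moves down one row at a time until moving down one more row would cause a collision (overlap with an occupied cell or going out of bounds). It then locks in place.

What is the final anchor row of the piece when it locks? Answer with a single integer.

Spawn at (row=0, col=4). Try each row:
  row 0: fits
  row 1: fits
  row 2: blocked -> lock at row 1

Answer: 1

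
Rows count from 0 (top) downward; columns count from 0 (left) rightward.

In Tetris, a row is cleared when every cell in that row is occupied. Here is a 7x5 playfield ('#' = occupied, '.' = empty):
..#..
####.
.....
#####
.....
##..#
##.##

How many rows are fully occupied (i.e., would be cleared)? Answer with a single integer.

Answer: 1

Derivation:
Check each row:
  row 0: 4 empty cells -> not full
  row 1: 1 empty cell -> not full
  row 2: 5 empty cells -> not full
  row 3: 0 empty cells -> FULL (clear)
  row 4: 5 empty cells -> not full
  row 5: 2 empty cells -> not full
  row 6: 1 empty cell -> not full
Total rows cleared: 1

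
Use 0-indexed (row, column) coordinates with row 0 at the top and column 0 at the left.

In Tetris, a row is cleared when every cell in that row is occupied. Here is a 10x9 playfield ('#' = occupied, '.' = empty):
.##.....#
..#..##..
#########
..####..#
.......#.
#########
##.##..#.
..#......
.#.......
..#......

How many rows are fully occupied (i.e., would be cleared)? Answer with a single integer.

Answer: 2

Derivation:
Check each row:
  row 0: 6 empty cells -> not full
  row 1: 6 empty cells -> not full
  row 2: 0 empty cells -> FULL (clear)
  row 3: 4 empty cells -> not full
  row 4: 8 empty cells -> not full
  row 5: 0 empty cells -> FULL (clear)
  row 6: 4 empty cells -> not full
  row 7: 8 empty cells -> not full
  row 8: 8 empty cells -> not full
  row 9: 8 empty cells -> not full
Total rows cleared: 2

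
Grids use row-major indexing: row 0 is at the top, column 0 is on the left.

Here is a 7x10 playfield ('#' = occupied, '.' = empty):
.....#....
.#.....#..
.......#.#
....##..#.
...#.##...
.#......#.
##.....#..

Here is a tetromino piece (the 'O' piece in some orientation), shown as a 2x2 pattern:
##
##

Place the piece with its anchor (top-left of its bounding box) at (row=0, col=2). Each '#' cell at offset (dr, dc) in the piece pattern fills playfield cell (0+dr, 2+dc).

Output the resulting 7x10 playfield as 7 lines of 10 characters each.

Answer: ..##.#....
.###...#..
.......#.#
....##..#.
...#.##...
.#......#.
##.....#..

Derivation:
Fill (0+0,2+0) = (0,2)
Fill (0+0,2+1) = (0,3)
Fill (0+1,2+0) = (1,2)
Fill (0+1,2+1) = (1,3)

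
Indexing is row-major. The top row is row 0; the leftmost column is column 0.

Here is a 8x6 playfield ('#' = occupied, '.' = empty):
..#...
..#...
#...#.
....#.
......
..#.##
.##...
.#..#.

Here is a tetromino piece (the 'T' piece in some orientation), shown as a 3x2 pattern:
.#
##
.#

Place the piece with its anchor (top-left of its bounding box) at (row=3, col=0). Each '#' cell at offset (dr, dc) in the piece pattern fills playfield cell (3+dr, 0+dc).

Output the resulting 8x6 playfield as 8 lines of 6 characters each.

Answer: ..#...
..#...
#...#.
.#..#.
##....
.##.##
.##...
.#..#.

Derivation:
Fill (3+0,0+1) = (3,1)
Fill (3+1,0+0) = (4,0)
Fill (3+1,0+1) = (4,1)
Fill (3+2,0+1) = (5,1)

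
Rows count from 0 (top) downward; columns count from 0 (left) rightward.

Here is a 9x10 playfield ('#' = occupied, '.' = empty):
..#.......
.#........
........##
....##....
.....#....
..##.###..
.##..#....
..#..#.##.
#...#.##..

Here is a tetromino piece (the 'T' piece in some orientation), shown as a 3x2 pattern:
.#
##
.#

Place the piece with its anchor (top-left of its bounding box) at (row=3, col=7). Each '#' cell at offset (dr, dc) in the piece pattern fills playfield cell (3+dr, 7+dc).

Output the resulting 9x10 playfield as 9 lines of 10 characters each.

Fill (3+0,7+1) = (3,8)
Fill (3+1,7+0) = (4,7)
Fill (3+1,7+1) = (4,8)
Fill (3+2,7+1) = (5,8)

Answer: ..#.......
.#........
........##
....##..#.
.....#.##.
..##.####.
.##..#....
..#..#.##.
#...#.##..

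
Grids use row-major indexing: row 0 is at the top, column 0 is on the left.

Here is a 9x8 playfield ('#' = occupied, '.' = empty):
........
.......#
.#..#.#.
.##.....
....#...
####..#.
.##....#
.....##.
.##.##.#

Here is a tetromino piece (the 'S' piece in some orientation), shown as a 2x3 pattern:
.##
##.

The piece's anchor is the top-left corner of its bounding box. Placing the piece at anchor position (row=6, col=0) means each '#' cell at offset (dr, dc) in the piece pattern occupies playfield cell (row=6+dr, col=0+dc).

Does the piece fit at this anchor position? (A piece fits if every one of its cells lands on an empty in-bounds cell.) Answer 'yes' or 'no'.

Answer: no

Derivation:
Check each piece cell at anchor (6, 0):
  offset (0,1) -> (6,1): occupied ('#') -> FAIL
  offset (0,2) -> (6,2): occupied ('#') -> FAIL
  offset (1,0) -> (7,0): empty -> OK
  offset (1,1) -> (7,1): empty -> OK
All cells valid: no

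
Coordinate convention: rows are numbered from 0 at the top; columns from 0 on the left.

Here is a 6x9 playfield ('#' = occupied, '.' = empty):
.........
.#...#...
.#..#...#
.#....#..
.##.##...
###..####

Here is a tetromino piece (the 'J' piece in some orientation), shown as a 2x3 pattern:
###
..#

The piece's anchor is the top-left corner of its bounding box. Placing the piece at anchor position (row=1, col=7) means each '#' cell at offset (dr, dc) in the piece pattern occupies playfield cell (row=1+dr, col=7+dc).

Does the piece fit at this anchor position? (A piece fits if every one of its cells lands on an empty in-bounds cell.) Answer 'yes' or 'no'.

Check each piece cell at anchor (1, 7):
  offset (0,0) -> (1,7): empty -> OK
  offset (0,1) -> (1,8): empty -> OK
  offset (0,2) -> (1,9): out of bounds -> FAIL
  offset (1,2) -> (2,9): out of bounds -> FAIL
All cells valid: no

Answer: no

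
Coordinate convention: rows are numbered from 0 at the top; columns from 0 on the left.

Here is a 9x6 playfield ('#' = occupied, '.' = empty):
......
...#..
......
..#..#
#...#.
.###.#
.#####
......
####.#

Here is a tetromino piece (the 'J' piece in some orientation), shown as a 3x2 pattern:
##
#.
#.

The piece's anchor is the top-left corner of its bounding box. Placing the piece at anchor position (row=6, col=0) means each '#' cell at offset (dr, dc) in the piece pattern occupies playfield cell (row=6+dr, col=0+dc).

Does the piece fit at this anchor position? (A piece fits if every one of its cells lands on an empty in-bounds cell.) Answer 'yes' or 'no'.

Check each piece cell at anchor (6, 0):
  offset (0,0) -> (6,0): empty -> OK
  offset (0,1) -> (6,1): occupied ('#') -> FAIL
  offset (1,0) -> (7,0): empty -> OK
  offset (2,0) -> (8,0): occupied ('#') -> FAIL
All cells valid: no

Answer: no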